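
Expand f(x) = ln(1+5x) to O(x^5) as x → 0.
5*x - 25*x**2/2 + 125*x**3/3 - 625*x**4/4 + O(x**5)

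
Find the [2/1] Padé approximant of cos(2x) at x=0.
1 - 2*x**2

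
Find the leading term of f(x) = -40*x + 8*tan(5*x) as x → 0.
1000*x**3/3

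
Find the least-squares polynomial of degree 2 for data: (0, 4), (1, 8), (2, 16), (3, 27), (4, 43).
142/35 + (139/70)x + (27/14)x²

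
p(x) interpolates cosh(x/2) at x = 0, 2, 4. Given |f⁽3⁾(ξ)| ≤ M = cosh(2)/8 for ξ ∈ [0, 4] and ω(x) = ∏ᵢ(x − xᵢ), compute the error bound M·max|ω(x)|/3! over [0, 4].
sqrt(3)*cosh(2)/27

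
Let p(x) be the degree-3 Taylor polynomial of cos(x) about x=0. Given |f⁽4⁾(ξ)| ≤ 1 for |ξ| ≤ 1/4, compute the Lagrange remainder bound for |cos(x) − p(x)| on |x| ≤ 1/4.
1/6144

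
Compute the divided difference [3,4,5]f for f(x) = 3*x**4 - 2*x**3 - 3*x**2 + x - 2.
264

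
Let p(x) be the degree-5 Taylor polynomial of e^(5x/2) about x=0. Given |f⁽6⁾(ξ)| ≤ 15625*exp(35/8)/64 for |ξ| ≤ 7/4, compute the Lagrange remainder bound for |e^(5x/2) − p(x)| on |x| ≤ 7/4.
367653125*exp(35/8)/37748736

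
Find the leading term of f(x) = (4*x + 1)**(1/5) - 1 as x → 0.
4*x/5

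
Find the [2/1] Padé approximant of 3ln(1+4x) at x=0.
4*x*(2*x + 3)/(8*x/3 + 1)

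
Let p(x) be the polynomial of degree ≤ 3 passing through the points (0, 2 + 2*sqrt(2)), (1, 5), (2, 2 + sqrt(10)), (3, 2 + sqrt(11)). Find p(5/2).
sqrt(2)/8 + 5*sqrt(11)/16 + 17/16 + 15*sqrt(10)/16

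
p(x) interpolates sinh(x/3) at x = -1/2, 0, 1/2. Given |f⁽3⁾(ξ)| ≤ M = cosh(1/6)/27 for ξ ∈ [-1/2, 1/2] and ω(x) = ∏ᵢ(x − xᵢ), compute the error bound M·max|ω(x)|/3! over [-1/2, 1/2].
sqrt(3)*cosh(1/6)/5832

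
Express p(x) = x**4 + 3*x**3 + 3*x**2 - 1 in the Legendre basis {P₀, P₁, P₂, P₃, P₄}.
(1/5)P₀ + (9/5)P₁ + (18/7)P₂ + (6/5)P₃ + (8/35)P₄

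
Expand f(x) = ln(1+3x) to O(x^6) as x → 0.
3*x - 9*x**2/2 + 9*x**3 - 81*x**4/4 + 243*x**5/5 + O(x**6)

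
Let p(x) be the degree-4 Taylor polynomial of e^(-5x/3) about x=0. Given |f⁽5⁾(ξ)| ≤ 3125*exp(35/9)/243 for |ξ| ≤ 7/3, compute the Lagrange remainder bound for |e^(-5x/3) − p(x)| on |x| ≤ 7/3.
10504375*exp(35/9)/1417176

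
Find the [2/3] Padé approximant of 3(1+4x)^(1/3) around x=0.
(56*x**2/3 + 16*x + 3)/(-32*x**3/81 + 8*x**2/3 + 4*x + 1)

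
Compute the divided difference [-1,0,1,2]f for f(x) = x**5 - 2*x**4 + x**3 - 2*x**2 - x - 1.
2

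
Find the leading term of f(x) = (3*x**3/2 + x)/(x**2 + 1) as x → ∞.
3*x/2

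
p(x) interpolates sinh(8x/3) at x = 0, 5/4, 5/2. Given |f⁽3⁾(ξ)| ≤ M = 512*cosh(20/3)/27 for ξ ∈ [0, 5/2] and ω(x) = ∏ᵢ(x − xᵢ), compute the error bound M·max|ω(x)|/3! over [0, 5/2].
1000*sqrt(3)*cosh(20/3)/729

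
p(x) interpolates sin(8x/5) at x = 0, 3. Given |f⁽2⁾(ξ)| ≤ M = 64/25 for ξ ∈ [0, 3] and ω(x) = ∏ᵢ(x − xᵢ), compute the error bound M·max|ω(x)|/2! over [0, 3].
72/25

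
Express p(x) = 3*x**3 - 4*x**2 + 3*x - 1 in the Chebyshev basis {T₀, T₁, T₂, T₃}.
(-3)T₀ + (21/4)T₁ + (-2)T₂ + (3/4)T₃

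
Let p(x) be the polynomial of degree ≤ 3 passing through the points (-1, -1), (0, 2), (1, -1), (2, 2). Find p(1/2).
1/2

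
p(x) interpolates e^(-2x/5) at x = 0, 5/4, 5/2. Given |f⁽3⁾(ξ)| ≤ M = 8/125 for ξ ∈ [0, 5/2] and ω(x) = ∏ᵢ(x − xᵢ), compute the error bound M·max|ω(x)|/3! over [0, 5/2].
sqrt(3)/216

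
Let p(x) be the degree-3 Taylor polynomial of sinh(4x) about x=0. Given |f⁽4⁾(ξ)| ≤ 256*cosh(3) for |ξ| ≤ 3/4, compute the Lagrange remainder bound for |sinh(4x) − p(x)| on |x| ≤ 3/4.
27*cosh(3)/8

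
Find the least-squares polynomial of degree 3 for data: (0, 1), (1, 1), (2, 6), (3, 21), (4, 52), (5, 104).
125/126 + (-419/756)x + (-11/36)x² + (49/54)x³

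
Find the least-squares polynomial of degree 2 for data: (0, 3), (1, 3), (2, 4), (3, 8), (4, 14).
22/7 + (-111/70)x + (15/14)x²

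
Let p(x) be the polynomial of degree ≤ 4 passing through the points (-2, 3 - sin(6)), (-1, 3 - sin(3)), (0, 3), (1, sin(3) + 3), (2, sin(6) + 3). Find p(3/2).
5*sin(6)/16 + 7*sin(3)/8 + 3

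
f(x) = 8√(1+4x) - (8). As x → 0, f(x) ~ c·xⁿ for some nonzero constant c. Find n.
1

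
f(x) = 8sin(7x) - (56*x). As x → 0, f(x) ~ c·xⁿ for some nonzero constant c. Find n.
3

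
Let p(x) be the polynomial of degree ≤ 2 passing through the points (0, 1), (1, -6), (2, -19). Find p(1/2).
-7/4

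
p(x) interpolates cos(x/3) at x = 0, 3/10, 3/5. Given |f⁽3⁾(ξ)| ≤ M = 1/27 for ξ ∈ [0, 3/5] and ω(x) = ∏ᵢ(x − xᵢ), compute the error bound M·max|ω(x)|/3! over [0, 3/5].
sqrt(3)/27000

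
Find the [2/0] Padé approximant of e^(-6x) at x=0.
18*x**2 - 6*x + 1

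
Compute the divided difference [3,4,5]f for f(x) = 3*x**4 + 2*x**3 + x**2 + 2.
316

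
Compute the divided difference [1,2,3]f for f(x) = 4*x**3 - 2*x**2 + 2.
22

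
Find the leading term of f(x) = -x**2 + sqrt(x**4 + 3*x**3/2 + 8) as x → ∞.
3*x/4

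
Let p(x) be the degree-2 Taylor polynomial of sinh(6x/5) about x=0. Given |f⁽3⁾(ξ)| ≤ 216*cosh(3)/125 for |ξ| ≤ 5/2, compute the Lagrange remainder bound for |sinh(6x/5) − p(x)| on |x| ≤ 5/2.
9*cosh(3)/2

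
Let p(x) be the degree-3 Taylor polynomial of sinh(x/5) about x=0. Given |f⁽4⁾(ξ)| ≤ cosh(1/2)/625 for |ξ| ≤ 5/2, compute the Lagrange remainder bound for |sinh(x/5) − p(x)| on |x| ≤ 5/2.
cosh(1/2)/384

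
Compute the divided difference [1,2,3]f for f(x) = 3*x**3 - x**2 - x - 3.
17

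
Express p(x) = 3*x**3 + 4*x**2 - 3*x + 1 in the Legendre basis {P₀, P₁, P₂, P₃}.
(7/3)P₀ + (-6/5)P₁ + (8/3)P₂ + (6/5)P₃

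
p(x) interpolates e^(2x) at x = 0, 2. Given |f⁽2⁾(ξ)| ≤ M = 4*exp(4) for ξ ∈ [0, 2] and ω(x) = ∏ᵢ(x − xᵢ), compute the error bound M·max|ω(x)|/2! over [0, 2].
2*exp(4)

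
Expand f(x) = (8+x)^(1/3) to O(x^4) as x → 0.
2 + x/12 - x**2/288 + 5*x**3/20736 + O(x**4)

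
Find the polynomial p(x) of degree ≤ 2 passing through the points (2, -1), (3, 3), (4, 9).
x**2 - x - 3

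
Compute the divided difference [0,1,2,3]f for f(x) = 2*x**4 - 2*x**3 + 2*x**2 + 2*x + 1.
10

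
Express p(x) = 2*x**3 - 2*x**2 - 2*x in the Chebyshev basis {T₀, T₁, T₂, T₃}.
-T₀ + (-1/2)T₁ - T₂ + (1/2)T₃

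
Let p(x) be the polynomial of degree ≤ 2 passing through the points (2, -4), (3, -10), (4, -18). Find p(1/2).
5/4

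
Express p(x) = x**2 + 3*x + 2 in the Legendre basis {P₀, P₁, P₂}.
(7/3)P₀ + (3)P₁ + (2/3)P₂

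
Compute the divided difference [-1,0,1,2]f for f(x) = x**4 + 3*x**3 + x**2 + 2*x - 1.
5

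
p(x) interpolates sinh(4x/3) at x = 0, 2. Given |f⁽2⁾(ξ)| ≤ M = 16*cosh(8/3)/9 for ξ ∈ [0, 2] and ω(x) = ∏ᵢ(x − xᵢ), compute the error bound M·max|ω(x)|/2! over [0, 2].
8*cosh(8/3)/9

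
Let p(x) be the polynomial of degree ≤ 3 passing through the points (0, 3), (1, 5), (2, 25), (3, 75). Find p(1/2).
5/2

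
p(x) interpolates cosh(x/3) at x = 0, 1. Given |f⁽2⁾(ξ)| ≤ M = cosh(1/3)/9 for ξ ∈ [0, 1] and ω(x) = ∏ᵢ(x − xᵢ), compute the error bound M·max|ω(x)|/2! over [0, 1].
cosh(1/3)/72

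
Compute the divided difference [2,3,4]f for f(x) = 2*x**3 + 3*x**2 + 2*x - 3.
21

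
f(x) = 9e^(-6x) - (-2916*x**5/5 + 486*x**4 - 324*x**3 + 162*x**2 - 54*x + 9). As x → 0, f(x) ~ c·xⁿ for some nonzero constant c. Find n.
6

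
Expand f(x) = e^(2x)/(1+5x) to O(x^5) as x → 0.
1 - 3*x + 17*x**2 - 251*x**3/3 + 419*x**4 + O(x**5)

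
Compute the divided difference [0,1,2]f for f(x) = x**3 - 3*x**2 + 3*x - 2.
0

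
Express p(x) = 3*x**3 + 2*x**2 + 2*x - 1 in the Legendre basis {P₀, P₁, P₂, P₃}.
(-1/3)P₀ + (19/5)P₁ + (4/3)P₂ + (6/5)P₃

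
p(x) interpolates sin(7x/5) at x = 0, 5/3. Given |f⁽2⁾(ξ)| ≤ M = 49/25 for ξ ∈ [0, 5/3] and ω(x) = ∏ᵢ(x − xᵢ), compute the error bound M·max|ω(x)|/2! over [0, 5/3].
49/72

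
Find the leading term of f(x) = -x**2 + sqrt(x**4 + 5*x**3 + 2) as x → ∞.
5*x/2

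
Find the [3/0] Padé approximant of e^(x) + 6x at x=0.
x**3/6 + x**2/2 + 7*x + 1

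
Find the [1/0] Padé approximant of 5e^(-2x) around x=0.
5 - 10*x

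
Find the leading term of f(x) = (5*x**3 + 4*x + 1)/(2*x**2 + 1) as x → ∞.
5*x/2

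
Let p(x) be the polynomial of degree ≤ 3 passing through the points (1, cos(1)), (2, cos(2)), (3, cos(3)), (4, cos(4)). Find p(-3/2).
385*cos(3)/16 - 105*cos(4)/16 + 231*cos(1)/16 - 495*cos(2)/16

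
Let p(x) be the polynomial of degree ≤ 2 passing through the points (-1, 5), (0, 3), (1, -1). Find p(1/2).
5/4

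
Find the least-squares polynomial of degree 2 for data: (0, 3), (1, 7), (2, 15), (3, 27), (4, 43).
3 + (2)x + (2)x²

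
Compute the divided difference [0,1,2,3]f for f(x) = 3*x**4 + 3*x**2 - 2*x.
18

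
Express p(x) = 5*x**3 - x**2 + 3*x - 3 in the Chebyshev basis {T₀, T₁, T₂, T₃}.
(-7/2)T₀ + (27/4)T₁ + (-1/2)T₂ + (5/4)T₃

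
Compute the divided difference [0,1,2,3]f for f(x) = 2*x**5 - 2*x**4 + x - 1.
38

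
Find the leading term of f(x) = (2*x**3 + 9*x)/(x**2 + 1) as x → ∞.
2*x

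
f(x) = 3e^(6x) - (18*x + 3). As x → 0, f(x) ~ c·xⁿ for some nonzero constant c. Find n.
2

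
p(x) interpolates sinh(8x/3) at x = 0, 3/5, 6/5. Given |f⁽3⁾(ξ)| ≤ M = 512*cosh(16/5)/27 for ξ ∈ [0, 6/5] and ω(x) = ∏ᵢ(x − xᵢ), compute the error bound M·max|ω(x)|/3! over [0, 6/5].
512*sqrt(3)*cosh(16/5)/3375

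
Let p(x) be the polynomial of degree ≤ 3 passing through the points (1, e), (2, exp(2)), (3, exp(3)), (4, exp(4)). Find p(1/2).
e*(-5*exp(3) - 35*e + 35 + 21*exp(2))/16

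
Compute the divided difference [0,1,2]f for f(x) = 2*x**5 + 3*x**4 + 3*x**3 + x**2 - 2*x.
61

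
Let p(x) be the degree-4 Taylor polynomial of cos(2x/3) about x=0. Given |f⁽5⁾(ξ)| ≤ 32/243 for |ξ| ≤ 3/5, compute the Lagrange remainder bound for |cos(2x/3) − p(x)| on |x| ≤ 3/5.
4/46875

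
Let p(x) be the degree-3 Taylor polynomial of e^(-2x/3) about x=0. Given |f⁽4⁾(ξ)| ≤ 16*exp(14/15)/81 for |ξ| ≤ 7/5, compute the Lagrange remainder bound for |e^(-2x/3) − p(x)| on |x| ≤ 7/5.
4802*exp(14/15)/151875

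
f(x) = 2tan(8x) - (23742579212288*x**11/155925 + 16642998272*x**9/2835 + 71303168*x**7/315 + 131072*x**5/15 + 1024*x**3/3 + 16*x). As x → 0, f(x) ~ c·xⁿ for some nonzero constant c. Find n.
13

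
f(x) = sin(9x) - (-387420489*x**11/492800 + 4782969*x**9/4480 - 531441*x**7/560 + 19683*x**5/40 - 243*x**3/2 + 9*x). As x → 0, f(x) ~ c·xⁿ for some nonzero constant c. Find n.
13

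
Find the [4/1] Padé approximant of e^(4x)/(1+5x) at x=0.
(52128*x**4/4235 + 130528*x**3/12705 + 34008*x**2/4235 + 16812*x/4235 + 1)/(21047*x/4235 + 1)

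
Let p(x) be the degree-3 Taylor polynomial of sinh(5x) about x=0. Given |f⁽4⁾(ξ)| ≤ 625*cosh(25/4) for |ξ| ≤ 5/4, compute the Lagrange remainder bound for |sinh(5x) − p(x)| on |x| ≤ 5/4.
390625*cosh(25/4)/6144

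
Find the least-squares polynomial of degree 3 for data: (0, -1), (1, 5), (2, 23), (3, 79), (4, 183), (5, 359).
-17/21 + (223/63)x + (-67/42)x² + (55/18)x³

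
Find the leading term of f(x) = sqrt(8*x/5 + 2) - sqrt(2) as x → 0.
2*sqrt(2)*x/5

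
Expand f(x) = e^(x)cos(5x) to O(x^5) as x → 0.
1 + x - 12*x**2 - 37*x**3/3 + 119*x**4/6 + O(x**5)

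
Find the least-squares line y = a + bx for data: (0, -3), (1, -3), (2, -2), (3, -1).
a = -33/10, b = 7/10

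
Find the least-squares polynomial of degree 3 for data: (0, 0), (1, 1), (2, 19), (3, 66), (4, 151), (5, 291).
-17/126 + (-2029/756)x + (134/63)x² + (217/108)x³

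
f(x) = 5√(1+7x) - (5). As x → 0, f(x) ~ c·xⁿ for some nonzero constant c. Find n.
1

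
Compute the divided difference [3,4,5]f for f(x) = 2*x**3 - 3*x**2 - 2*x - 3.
21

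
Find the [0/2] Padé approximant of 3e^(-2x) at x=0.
3/(2*x**2 + 2*x + 1)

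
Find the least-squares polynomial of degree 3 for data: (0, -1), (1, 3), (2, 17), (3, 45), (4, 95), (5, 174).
-71/63 + (923/378)x + (253/252)x² + (119/108)x³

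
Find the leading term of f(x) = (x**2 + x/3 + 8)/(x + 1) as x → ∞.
x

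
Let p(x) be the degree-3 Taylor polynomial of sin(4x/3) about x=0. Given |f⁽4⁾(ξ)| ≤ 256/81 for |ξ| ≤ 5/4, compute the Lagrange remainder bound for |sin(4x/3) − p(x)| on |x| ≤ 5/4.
625/1944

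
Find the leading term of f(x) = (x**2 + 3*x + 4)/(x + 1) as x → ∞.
x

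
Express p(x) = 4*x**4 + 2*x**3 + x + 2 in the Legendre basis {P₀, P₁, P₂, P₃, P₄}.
(14/5)P₀ + (11/5)P₁ + (16/7)P₂ + (4/5)P₃ + (32/35)P₄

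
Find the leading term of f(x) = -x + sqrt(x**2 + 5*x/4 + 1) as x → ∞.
5/8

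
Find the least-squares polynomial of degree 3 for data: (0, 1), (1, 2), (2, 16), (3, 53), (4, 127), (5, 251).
55/63 + (-11/189)x + (-125/252)x² + (227/108)x³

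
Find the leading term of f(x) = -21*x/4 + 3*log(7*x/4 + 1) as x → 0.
-147*x**2/32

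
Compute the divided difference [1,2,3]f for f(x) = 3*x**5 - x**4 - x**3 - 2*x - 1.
239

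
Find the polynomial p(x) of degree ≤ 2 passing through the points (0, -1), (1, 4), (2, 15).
3*x**2 + 2*x - 1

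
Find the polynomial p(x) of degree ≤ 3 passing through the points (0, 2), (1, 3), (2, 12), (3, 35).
x**3 + x**2 - x + 2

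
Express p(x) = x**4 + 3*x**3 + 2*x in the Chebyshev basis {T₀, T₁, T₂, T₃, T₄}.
(3/8)T₀ + (17/4)T₁ + (1/2)T₂ + (3/4)T₃ + (1/8)T₄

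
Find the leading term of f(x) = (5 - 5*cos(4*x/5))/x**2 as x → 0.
8/5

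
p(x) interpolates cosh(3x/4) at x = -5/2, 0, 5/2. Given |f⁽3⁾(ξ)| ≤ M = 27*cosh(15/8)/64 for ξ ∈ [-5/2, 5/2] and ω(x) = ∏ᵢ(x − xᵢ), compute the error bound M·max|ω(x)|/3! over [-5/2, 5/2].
125*sqrt(3)*cosh(15/8)/512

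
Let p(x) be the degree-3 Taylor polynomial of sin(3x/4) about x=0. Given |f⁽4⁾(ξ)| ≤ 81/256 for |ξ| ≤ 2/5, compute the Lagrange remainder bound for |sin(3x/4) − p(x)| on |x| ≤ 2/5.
27/80000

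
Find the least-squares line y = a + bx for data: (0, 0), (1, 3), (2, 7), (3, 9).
a = 1/10, b = 31/10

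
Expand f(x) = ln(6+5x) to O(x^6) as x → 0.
log(6) + 5*x/6 - 25*x**2/72 + 125*x**3/648 - 625*x**4/5184 + 625*x**5/7776 + O(x**6)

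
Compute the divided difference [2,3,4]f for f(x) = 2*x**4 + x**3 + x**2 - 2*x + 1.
120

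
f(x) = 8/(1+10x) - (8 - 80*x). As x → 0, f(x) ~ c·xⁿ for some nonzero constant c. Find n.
2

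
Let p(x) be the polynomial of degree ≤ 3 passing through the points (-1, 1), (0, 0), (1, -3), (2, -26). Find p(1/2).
-1/8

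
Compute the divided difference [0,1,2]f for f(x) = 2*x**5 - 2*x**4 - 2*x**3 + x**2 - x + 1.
11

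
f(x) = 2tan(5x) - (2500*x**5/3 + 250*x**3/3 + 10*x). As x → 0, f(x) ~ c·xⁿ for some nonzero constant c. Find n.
7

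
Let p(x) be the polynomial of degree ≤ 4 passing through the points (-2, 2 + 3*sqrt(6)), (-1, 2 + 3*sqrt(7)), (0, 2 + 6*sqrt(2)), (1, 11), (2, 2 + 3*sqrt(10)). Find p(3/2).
-105*sqrt(2)/32 - 15*sqrt(6)/128 + 21*sqrt(7)/32 + 105*sqrt(10)/128 + 379/32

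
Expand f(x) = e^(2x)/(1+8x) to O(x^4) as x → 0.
1 - 6*x + 50*x**2 - 1196*x**3/3 + O(x**4)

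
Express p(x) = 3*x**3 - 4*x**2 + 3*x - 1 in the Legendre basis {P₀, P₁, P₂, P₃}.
(-7/3)P₀ + (24/5)P₁ + (-8/3)P₂ + (6/5)P₃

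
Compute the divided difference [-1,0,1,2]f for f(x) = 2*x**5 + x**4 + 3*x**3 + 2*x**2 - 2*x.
15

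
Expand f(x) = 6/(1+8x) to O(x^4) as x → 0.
6 - 48*x + 384*x**2 - 3072*x**3 + O(x**4)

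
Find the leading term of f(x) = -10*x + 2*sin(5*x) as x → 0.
-125*x**3/3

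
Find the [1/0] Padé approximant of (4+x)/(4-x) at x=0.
x/2 + 1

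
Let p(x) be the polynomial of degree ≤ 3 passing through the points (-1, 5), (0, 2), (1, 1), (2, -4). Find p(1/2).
13/8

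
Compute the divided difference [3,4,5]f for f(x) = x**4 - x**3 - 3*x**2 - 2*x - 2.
82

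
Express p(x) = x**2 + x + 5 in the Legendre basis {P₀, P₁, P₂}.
(16/3)P₀ + P₁ + (2/3)P₂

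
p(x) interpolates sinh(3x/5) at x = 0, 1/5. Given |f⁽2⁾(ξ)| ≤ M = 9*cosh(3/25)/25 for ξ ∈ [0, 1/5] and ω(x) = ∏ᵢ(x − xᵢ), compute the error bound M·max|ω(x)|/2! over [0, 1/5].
9*cosh(3/25)/5000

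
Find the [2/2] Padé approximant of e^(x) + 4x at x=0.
(-7*x**2/12 + 67*x/14 + 1)/(-x**2/84 - 3*x/14 + 1)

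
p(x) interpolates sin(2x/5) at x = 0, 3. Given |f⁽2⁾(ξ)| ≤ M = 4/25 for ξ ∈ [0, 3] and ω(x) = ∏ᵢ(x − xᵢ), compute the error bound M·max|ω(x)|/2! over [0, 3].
9/50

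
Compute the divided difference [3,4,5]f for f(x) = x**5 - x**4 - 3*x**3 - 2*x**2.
525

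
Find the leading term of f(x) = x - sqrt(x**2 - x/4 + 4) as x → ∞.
1/8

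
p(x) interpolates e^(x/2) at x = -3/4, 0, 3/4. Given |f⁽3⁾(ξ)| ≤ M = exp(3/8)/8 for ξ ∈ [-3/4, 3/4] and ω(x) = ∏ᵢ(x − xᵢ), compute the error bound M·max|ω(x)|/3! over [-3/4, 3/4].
sqrt(3)*exp(3/8)/512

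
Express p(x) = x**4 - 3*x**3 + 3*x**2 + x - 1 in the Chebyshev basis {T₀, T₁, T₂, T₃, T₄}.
(7/8)T₀ + (-5/4)T₁ + (2)T₂ + (-3/4)T₃ + (1/8)T₄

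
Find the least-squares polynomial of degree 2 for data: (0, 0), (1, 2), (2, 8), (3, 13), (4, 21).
-8/35 + (151/70)x + (11/14)x²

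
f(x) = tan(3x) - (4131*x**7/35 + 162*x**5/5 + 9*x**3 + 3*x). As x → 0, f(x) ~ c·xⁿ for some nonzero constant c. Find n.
9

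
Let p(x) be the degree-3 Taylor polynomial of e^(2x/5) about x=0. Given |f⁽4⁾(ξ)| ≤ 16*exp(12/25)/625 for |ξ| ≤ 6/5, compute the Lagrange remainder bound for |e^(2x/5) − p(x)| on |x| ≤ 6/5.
864*exp(12/25)/390625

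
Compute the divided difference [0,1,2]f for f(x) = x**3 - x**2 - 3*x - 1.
2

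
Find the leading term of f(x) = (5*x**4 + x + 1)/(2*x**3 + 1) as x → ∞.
5*x/2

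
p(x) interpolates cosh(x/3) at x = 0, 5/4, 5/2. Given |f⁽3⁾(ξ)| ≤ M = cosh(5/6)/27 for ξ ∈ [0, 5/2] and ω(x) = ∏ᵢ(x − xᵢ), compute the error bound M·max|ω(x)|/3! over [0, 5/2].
125*sqrt(3)*cosh(5/6)/46656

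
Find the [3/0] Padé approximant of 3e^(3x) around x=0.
27*x**3/2 + 27*x**2/2 + 9*x + 3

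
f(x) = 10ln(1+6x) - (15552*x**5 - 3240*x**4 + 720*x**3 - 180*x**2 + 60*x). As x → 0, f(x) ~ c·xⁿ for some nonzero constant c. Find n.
6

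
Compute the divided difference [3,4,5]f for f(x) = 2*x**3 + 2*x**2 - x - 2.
26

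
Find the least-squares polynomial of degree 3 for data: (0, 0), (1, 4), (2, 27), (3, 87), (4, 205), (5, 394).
17/126 + (-239/756)x + (55/63)x² + (323/108)x³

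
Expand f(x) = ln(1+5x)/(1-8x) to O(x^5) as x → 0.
5*x + 55*x**2/2 + 785*x**3/3 + 23245*x**4/12 + O(x**5)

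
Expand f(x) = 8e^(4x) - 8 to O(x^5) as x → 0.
32*x + 64*x**2 + 256*x**3/3 + 256*x**4/3 + O(x**5)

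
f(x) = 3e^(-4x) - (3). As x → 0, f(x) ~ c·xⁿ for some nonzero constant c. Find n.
1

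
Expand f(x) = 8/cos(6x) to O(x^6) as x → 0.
8 + 144*x**2 + 2160*x**4 + O(x**6)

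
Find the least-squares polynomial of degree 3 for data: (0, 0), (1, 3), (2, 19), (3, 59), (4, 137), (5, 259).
17/126 + (-491/756)x + (173/126)x² + (197/108)x³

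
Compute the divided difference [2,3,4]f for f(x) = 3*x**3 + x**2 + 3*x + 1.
28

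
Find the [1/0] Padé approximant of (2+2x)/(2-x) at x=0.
3*x/2 + 1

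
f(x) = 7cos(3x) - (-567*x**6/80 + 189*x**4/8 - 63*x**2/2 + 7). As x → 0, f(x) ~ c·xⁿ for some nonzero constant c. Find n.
8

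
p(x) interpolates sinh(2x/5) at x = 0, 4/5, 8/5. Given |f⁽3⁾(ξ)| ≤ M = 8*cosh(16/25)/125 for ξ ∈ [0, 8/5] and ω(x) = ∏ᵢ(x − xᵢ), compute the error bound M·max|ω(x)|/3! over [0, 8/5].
512*sqrt(3)*cosh(16/25)/421875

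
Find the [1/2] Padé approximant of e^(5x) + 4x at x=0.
(3149*x/411 + 1)/(-125*x**2/274 - 550*x/411 + 1)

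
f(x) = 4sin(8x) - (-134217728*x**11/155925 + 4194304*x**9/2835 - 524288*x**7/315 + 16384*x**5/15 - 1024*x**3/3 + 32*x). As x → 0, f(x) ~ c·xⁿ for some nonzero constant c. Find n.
13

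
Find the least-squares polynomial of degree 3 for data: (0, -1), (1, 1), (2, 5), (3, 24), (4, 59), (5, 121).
-53/63 + (250/189)x + (-83/63)x² + (32/27)x³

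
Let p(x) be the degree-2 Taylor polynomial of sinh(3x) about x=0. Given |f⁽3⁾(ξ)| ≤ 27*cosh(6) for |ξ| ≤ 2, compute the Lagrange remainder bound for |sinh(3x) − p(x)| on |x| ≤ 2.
36*cosh(6)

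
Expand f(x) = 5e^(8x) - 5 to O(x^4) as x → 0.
40*x + 160*x**2 + 1280*x**3/3 + O(x**4)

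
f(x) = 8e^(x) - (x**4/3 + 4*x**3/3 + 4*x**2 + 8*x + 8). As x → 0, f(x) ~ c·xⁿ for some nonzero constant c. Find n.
5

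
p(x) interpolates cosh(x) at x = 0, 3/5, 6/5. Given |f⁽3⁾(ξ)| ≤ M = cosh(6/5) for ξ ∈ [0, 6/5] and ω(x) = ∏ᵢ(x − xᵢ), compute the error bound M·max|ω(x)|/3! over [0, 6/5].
sqrt(3)*cosh(6/5)/125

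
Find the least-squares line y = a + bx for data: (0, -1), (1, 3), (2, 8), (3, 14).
a = -3/2, b = 5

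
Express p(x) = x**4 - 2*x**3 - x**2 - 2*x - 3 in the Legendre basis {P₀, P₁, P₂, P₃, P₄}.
(-47/15)P₀ + (-16/5)P₁ + (-2/21)P₂ + (-4/5)P₃ + (8/35)P₄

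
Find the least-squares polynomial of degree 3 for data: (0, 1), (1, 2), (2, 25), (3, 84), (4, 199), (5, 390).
16/21 + (-211/126)x + (13/21)x² + (55/18)x³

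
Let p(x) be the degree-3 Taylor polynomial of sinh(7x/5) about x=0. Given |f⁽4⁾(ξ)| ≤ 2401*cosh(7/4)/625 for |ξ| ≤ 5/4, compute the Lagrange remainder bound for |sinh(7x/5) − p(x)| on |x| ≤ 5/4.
2401*cosh(7/4)/6144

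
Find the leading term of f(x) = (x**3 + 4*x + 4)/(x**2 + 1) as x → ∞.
x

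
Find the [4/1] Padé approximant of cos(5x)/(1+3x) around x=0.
(625*x**4/24 - 25*x**2/2 + 1)/(3*x + 1)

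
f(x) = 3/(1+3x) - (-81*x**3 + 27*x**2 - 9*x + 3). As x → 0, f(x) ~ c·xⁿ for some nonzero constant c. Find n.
4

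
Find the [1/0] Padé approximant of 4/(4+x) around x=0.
1 - x/4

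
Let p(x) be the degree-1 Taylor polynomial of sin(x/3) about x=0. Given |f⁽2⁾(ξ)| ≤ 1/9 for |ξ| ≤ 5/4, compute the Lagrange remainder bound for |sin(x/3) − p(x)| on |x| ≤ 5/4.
25/288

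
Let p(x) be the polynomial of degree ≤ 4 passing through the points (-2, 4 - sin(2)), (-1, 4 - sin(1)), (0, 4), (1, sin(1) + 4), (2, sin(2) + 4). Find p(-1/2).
-5*sin(1)/8 + sin(2)/16 + 4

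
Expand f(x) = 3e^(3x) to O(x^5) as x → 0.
3 + 9*x + 27*x**2/2 + 27*x**3/2 + 81*x**4/8 + O(x**5)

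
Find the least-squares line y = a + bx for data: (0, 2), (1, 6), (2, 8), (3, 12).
a = 11/5, b = 16/5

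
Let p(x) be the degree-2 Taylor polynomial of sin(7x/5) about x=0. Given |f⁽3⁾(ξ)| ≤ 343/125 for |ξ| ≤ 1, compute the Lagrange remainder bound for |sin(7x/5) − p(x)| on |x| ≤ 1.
343/750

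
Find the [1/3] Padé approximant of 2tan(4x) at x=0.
8*x/(1 - 16*x**2/3)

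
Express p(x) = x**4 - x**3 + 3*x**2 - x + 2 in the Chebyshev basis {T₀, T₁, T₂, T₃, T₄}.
(31/8)T₀ + (-7/4)T₁ + (2)T₂ + (-1/4)T₃ + (1/8)T₄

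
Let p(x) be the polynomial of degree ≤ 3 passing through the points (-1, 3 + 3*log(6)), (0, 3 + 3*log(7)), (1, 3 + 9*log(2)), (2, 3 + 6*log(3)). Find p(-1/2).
3 + log(147*2**(1/8)*3**(5/16)*7**(13/16)/4)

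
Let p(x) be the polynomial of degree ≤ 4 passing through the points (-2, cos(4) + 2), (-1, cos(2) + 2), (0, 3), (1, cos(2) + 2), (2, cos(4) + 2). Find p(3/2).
21*cos(2)/16 + 15*cos(4)/64 + 93/64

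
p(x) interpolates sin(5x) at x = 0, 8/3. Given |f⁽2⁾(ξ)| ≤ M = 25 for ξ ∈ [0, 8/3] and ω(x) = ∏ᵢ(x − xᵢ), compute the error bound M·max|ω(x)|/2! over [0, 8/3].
200/9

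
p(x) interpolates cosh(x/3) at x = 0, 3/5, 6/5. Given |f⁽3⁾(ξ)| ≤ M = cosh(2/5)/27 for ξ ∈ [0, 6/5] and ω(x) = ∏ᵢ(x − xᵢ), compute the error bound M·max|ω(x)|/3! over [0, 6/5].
sqrt(3)*cosh(2/5)/3375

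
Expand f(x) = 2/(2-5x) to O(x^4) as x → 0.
1 + 5*x/2 + 25*x**2/4 + 125*x**3/8 + O(x**4)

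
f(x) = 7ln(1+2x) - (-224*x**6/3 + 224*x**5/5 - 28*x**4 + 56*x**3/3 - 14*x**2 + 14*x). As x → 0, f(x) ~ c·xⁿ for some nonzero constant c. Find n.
7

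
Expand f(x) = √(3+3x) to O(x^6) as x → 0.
sqrt(3) + sqrt(3)*x/2 - sqrt(3)*x**2/8 + sqrt(3)*x**3/16 - 5*sqrt(3)*x**4/128 + 7*sqrt(3)*x**5/256 + O(x**6)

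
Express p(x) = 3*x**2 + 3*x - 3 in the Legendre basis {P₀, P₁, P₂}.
(-2)P₀ + (3)P₁ + (2)P₂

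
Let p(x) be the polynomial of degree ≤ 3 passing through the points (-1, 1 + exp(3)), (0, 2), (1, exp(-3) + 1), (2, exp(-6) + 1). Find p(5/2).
((37 - 5*exp(3))*exp(6) - 35*exp(3) + 35)*exp(-6)/16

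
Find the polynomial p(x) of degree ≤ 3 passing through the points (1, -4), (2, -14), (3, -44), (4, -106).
-2*x**3 + 2*x**2 - 2*x - 2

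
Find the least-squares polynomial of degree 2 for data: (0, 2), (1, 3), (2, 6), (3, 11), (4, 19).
73/35 + (-13/35)x + (8/7)x²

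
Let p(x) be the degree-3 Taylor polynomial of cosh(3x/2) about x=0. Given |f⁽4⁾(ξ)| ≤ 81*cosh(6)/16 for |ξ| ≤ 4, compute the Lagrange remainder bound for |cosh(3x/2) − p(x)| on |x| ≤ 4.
54*cosh(6)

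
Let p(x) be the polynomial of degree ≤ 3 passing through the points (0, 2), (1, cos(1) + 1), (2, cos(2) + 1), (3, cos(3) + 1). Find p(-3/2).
-189*cos(1)/16 + 135*cos(2)/16 - 35*cos(3)/16 + 121/16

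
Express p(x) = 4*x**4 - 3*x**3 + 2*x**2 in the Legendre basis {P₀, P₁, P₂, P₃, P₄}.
(22/15)P₀ + (-9/5)P₁ + (76/21)P₂ + (-6/5)P₃ + (32/35)P₄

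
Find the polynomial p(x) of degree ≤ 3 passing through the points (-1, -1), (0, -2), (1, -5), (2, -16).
-x**3 - x**2 - x - 2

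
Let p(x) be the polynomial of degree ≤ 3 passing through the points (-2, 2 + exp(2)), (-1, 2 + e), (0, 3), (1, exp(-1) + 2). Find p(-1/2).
(-1 + e*(-exp(2) + 9*e + 41))*exp(-1)/16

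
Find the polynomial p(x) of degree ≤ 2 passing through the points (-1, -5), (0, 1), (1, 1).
-3*x**2 + 3*x + 1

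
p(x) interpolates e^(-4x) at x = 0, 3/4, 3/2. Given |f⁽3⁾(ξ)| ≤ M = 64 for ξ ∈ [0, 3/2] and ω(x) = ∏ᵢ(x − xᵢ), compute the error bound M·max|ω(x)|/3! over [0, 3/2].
sqrt(3)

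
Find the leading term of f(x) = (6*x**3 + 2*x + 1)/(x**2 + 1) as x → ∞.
6*x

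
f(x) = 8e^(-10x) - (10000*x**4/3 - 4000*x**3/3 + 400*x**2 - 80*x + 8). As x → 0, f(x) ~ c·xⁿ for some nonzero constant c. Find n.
5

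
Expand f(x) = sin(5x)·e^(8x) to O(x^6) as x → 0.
5*x + 40*x**2 + 835*x**3/6 + 260*x**4 + 5105*x**5/24 + O(x**6)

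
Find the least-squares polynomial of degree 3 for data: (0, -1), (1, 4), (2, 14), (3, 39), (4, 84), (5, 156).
-109/126 + (2605/756)x + (-25/126)x² + (125/108)x³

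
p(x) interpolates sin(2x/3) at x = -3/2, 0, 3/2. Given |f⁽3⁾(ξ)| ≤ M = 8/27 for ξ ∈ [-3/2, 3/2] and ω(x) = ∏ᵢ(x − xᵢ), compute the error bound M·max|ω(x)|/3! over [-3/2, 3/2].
sqrt(3)/27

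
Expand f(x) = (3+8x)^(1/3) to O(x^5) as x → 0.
3**(1/3) + 8*3**(1/3)*x/9 - 64*3**(1/3)*x**2/81 + 2560*3**(1/3)*x**3/2187 - 40960*3**(1/3)*x**4/19683 + O(x**5)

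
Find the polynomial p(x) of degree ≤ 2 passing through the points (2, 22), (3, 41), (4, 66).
3*x**2 + 4*x + 2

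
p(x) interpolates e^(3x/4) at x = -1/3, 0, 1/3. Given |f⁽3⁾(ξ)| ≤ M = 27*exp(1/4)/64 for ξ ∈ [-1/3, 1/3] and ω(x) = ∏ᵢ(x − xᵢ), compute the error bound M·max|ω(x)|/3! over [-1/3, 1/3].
sqrt(3)*exp(1/4)/1728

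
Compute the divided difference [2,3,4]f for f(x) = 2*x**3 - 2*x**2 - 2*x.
16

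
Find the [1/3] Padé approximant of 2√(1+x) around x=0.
(7*x/4 + 2)/(x**3/64 - x**2/16 + 3*x/8 + 1)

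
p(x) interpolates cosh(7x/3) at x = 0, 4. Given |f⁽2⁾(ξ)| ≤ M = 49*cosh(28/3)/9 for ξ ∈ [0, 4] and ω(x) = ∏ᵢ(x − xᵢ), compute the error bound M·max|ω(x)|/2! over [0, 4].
98*cosh(28/3)/9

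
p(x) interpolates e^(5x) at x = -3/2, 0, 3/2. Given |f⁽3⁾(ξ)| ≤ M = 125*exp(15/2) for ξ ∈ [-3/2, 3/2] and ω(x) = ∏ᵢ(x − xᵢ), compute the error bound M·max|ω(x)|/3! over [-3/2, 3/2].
125*sqrt(3)*exp(15/2)/8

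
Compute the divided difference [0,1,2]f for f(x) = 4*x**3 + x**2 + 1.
13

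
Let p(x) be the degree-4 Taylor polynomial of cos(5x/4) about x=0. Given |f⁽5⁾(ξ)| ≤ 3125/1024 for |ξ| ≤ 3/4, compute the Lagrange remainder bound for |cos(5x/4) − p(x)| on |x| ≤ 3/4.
50625/8388608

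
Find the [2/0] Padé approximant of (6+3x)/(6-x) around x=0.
x**2/9 + 2*x/3 + 1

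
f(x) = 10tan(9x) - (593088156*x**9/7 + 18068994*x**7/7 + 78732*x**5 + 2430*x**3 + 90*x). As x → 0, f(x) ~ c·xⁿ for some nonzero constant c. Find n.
11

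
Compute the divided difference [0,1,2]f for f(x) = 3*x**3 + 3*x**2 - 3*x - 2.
12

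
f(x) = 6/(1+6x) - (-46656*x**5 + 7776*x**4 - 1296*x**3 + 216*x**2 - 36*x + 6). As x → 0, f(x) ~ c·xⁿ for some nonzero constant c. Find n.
6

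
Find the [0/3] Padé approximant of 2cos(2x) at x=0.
2/(2*x**2 + 1)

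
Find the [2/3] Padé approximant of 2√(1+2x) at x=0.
(7*x**2/2 + 28*x/5 + 2)/(-x**3/20 + 9*x**2/20 + 9*x/5 + 1)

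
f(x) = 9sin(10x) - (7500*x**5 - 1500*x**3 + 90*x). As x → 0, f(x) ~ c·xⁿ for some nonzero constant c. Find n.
7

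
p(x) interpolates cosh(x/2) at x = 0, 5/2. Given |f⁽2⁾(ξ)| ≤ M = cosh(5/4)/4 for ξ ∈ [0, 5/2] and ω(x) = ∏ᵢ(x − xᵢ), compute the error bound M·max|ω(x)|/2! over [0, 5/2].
25*cosh(5/4)/128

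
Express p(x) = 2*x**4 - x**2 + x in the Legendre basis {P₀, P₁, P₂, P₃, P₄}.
(1/15)P₀ + P₁ + (10/21)P₂ + (16/35)P₄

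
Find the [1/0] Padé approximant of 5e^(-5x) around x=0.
5 - 25*x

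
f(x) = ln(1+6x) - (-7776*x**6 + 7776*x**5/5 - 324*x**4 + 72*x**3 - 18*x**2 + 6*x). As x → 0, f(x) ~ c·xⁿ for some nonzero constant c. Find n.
7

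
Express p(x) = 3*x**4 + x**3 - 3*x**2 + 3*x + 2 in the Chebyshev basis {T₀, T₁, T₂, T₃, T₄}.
(13/8)T₀ + (15/4)T₁ + (1/4)T₃ + (3/8)T₄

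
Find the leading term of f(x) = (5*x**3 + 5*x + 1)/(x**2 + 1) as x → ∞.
5*x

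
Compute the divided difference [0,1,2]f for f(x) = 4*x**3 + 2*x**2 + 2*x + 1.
14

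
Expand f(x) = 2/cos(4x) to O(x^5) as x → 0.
2 + 16*x**2 + 320*x**4/3 + O(x**5)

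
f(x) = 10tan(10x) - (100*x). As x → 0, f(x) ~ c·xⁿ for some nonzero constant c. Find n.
3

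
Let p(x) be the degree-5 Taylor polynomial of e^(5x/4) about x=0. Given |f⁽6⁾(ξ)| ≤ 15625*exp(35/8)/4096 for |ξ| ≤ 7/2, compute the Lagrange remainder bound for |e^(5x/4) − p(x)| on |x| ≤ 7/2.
367653125*exp(35/8)/37748736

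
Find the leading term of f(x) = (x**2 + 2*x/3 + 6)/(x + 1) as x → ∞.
x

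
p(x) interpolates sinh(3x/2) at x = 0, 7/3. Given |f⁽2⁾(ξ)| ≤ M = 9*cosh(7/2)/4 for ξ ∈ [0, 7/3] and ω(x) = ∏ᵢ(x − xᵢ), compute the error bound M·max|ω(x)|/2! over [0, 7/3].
49*cosh(7/2)/32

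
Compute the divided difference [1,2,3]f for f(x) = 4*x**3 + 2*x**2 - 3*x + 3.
26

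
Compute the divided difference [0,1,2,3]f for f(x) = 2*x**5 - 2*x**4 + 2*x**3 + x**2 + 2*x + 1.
40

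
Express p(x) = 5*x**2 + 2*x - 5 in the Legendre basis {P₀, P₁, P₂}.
(-10/3)P₀ + (2)P₁ + (10/3)P₂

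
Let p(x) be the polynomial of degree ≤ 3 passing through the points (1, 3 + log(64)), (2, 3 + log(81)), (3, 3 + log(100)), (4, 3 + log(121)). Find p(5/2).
3 + log(45*11**(7/8)*2**(3/4)*3**(1/4)*5**(1/8)/11)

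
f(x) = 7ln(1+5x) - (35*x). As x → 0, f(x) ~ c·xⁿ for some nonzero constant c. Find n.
2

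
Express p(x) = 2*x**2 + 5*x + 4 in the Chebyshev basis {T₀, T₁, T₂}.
(5)T₀ + (5)T₁ + T₂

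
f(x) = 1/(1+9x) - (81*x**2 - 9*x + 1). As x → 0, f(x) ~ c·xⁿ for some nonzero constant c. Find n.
3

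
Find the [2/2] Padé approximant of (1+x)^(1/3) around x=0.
(7*x**2/27 + 7*x/6 + 1)/(5*x**2/54 + 5*x/6 + 1)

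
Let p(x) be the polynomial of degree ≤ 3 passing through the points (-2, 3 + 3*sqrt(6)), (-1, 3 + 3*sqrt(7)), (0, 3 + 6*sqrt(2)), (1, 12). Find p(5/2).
-567*sqrt(2)/8 - 105*sqrt(6)/16 + 993/16 + 405*sqrt(7)/16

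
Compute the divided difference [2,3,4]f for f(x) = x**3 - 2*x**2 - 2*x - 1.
7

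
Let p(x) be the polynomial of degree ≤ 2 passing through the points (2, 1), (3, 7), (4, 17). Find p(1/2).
-1/2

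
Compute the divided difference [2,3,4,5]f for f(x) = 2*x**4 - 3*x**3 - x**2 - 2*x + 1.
25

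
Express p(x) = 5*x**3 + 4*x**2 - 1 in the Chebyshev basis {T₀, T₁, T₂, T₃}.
T₀ + (15/4)T₁ + (2)T₂ + (5/4)T₃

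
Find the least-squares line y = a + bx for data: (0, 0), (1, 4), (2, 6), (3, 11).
a = 0, b = 7/2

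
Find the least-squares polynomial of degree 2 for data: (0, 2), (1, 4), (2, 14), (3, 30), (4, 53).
13/7 + (-32/35)x + (24/7)x²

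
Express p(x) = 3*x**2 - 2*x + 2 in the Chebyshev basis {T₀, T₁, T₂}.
(7/2)T₀ + (-2)T₁ + (3/2)T₂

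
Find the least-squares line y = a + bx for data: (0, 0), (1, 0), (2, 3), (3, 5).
a = -7/10, b = 9/5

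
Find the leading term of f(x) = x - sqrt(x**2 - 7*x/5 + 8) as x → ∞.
7/10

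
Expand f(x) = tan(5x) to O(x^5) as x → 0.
5*x + 125*x**3/3 + O(x**5)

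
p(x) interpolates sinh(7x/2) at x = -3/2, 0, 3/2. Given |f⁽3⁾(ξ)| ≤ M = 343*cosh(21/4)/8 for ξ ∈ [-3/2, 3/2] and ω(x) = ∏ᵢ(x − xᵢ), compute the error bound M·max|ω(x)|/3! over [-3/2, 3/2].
343*sqrt(3)*cosh(21/4)/64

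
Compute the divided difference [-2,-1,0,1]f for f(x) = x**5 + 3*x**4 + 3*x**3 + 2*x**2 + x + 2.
2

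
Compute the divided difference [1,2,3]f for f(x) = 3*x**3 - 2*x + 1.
18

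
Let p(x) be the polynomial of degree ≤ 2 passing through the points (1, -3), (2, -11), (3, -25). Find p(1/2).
-5/4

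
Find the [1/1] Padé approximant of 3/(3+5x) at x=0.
1/(5*x/3 + 1)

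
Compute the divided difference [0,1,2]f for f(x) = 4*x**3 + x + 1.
12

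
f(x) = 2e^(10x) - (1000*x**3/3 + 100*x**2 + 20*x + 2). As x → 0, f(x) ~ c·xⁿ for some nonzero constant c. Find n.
4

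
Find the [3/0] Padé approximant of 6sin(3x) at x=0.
-27*x**3 + 18*x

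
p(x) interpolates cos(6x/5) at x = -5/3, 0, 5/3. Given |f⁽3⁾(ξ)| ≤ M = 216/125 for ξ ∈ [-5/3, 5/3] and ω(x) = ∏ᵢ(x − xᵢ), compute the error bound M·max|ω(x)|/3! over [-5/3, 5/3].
8*sqrt(3)/27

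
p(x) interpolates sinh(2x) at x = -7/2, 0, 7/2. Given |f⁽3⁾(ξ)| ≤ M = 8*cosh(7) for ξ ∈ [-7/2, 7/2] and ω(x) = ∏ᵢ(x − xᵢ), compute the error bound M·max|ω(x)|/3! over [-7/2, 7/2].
343*sqrt(3)*cosh(7)/27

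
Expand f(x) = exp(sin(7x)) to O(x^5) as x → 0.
1 + 7*x + 49*x**2/2 - 2401*x**4/8 + O(x**5)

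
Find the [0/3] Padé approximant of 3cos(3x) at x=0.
3/(9*x**2/2 + 1)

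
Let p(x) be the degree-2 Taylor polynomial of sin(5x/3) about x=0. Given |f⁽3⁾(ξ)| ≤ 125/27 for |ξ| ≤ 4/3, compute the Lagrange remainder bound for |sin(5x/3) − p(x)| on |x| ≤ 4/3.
4000/2187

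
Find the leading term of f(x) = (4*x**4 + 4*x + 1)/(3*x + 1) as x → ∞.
4*x**3/3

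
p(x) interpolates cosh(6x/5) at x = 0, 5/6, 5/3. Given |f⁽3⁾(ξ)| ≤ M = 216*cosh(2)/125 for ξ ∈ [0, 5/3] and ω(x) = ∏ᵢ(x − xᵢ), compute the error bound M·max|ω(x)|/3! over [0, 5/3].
sqrt(3)*cosh(2)/27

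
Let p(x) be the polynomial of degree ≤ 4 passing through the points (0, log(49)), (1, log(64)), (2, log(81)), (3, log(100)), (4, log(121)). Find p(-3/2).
log(1872797819754501433162325209838239048686050199724979277482993169*3**(13/16)*5**(15/16)*9494291123882400741276009846234147245562743306170676763393457013**(1/64)/6805647338418769269267492148635364229120000000000000000000000000)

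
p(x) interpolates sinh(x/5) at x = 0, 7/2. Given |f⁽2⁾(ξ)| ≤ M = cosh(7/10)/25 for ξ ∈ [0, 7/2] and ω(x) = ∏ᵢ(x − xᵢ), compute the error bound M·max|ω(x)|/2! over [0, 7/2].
49*cosh(7/10)/800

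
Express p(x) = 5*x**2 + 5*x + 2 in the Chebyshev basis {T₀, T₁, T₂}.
(9/2)T₀ + (5)T₁ + (5/2)T₂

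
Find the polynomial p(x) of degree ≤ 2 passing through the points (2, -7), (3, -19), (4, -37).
-3*x**2 + 3*x - 1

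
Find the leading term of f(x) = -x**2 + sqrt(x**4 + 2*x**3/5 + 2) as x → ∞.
x/5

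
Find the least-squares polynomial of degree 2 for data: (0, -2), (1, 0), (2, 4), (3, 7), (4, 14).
-67/35 + (93/70)x + (9/14)x²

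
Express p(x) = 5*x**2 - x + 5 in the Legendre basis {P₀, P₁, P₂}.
(20/3)P₀ - P₁ + (10/3)P₂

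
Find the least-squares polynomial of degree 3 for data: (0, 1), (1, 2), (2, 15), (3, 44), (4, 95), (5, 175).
8/9 + (-400/189)x + (659/252)x² + (103/108)x³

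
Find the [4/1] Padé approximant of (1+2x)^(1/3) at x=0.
(16*x**4/243 - 64*x**3/405 + 8*x**2/15 + 32*x/15 + 1)/(22*x/15 + 1)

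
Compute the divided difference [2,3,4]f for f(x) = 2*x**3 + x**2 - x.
19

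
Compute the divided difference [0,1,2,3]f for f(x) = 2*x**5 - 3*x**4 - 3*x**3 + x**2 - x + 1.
29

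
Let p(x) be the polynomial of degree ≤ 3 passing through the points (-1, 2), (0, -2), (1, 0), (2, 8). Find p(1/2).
-7/4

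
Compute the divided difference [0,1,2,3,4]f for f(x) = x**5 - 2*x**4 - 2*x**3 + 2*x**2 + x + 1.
8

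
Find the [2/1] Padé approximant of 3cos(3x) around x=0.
3 - 27*x**2/2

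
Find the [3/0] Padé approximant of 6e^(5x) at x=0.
125*x**3 + 75*x**2 + 30*x + 6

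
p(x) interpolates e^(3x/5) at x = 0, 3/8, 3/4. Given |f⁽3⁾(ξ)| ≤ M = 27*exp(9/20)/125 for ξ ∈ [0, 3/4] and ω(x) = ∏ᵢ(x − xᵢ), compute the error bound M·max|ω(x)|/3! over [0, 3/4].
27*sqrt(3)*exp(9/20)/64000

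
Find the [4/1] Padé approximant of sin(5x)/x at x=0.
625*x**4/24 - 125*x**2/6 + 5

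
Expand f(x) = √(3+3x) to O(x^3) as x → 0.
sqrt(3) + sqrt(3)*x/2 - sqrt(3)*x**2/8 + O(x**3)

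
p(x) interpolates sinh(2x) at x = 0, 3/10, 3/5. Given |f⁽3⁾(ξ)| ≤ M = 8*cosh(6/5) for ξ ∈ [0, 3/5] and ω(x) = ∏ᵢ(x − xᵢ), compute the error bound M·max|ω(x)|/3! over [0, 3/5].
sqrt(3)*cosh(6/5)/125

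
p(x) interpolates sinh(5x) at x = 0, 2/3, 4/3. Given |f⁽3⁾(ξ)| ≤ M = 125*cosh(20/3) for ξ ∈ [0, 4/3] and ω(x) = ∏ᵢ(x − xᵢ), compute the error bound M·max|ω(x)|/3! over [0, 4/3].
1000*sqrt(3)*cosh(20/3)/729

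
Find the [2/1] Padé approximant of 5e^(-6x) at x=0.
(30*x**2 - 20*x + 5)/(2*x + 1)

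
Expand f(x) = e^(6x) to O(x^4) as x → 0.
1 + 6*x + 18*x**2 + 36*x**3 + O(x**4)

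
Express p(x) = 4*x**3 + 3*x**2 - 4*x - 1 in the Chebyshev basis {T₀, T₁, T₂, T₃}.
(1/2)T₀ - T₁ + (3/2)T₂ + T₃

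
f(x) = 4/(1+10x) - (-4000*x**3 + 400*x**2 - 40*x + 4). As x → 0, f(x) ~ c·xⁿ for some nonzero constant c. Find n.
4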